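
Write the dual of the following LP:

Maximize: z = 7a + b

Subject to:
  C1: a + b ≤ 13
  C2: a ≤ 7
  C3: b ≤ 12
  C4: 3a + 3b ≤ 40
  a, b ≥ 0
Minimize: z = 13y1 + 7y2 + 12y3 + 40y4

Subject to:
  C1: -y1 - y2 - 3y4 ≤ -7
  C2: -y1 - y3 - 3y4 ≤ -1
  y1, y2, y3, y4 ≥ 0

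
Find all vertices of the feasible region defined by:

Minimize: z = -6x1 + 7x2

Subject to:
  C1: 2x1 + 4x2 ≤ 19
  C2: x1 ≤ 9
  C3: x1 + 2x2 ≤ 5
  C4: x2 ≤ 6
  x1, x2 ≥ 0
Each vertex is the intersection of two constraint boundaries that also satisfies all remaining constraints:
  x1 = 0 and x2 = 0 → (0, 0)
  x1 + 2x2 = 5 and x2 = 0 → (5, 0)
  x1 + 2x2 = 5 and x1 = 0 → (0, 2.5)

Vertices: (0, 0), (5, 0), (0, 2.5)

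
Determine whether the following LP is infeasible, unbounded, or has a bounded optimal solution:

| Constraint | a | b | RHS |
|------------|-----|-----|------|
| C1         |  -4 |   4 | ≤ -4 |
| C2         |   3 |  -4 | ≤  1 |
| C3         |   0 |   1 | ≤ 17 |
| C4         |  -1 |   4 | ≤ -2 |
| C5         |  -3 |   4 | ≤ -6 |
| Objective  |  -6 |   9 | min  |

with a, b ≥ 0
C2 requires 3a - 4b ≤ 1, while C5 (-3a + 4b ≤ -6) is equivalent to 3a - 4b ≥ 6. Together they would need 6 ≤ 3a - 4b ≤ 1, which is impossible since 6 > 1. No point satisfies all constraints.

Infeasible — the constraint set is empty.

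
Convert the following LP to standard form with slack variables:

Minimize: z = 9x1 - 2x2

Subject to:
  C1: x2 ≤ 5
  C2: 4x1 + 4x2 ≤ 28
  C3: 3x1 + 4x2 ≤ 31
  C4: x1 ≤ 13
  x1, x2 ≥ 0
min z = 9x1 - 2x2

s.t.
  x2 + s1 = 5
  4x1 + 4x2 + s2 = 28
  3x1 + 4x2 + s3 = 31
  x1 + s4 = 13
  x1, x2, s1, s2, s3, s4 ≥ 0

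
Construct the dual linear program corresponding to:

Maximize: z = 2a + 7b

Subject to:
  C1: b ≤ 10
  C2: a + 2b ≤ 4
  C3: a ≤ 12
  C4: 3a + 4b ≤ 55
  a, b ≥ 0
Minimize: z = 10y1 + 4y2 + 12y3 + 55y4

Subject to:
  C1: -y2 - y3 - 3y4 ≤ -2
  C2: -y1 - 2y2 - 4y4 ≤ -7
  y1, y2, y3, y4 ≥ 0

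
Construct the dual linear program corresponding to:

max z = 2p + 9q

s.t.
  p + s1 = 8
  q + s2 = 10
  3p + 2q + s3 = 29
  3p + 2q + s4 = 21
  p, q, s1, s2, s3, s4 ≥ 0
Minimize: z = 8y1 + 10y2 + 29y3 + 21y4

Subject to:
  C1: -y1 - 3y3 - 3y4 ≤ -2
  C2: -y2 - 2y3 - 2y4 ≤ -9
  y1, y2, y3, y4 ≥ 0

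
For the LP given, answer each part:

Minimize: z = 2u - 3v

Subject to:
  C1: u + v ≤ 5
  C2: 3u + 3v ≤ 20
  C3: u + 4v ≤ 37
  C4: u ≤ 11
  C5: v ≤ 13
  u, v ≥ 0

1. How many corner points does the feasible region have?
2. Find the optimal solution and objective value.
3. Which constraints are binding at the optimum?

1. 3
2. u = 0, v = 5, z = -15
3. C1, u ≥ 0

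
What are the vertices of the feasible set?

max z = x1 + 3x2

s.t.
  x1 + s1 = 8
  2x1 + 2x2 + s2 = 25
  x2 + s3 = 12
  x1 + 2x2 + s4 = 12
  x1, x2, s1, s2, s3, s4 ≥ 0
Each vertex is the intersection of two constraint boundaries that also satisfies all remaining constraints:
  x1 = 0 and x2 = 0 → (0, 0)
  x1 = 8 and x2 = 0 → (8, 0)
  x1 = 8 and x1 + 2x2 = 12 → (8, 2)
  x1 + 2x2 = 12 and x1 = 0 → (0, 6)

Vertices: (0, 0), (8, 0), (8, 2), (0, 6)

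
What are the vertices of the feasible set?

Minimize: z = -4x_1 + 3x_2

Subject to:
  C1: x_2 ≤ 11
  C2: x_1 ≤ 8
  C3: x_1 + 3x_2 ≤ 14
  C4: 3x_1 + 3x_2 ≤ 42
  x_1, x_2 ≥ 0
Each vertex is the intersection of two constraint boundaries that also satisfies all remaining constraints:
  x_1 = 0 and x_2 = 0 → (0, 0)
  x_1 = 8 and x_2 = 0 → (8, 0)
  x_1 = 8 and x_1 + 3x_2 = 14 → (8, 2)
  x_1 + 3x_2 = 14 and x_1 = 0 → (0, 4.667)

Vertices: (0, 0), (8, 0), (8, 2), (0, 4.667)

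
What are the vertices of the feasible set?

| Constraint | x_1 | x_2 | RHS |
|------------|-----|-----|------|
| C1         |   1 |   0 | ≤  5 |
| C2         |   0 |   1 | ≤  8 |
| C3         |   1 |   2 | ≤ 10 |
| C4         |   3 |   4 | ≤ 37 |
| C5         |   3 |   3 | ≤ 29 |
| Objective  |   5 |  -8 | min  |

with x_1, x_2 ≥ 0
Each vertex is the intersection of two constraint boundaries that also satisfies all remaining constraints:
  x_1 = 0 and x_2 = 0 → (0, 0)
  x_1 = 5 and x_2 = 0 → (5, 0)
  x_1 = 5 and x_1 + 2x_2 = 10 → (5, 2.5)
  x_1 + 2x_2 = 10 and x_1 = 0 → (0, 5)

Vertices: (0, 0), (5, 0), (5, 2.5), (0, 5)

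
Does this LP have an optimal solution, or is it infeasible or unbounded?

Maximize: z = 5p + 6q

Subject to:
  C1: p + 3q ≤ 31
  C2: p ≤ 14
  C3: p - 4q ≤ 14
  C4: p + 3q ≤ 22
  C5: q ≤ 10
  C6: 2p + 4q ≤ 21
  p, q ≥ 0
The point (10.5, 0) satisfies every constraint, so the LP is feasible; the constraints give p ≤ 14 and q ≤ 10, which with p, q ≥ 0 keep the feasible region inside a bounded box. A feasible, bounded LP attains a finite optimum at a vertex.

Evaluating z = 5p + 6q at each vertex:
  (0, 0): z = 0
  (10.5, 0): z = 52.5
  (0, 5.25): z = 31.5

The LP has an optimal solution: (10.5, 0) with z = 52.5.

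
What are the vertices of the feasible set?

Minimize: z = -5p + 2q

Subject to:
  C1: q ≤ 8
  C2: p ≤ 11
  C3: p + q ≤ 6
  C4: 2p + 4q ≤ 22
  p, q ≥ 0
Each vertex is the intersection of two constraint boundaries that also satisfies all remaining constraints:
  p = 0 and q = 0 → (0, 0)
  p + q = 6 and q = 0 → (6, 0)
  p + q = 6 and 2p + 4q = 22 → (1, 5)
  2p + 4q = 22 and p = 0 → (0, 5.5)

Vertices: (0, 0), (6, 0), (1, 5), (0, 5.5)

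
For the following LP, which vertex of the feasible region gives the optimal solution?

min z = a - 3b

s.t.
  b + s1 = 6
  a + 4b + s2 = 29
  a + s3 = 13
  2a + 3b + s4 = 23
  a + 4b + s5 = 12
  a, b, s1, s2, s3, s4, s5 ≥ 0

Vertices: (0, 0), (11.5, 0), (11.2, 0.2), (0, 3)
(0, 3) with z = -9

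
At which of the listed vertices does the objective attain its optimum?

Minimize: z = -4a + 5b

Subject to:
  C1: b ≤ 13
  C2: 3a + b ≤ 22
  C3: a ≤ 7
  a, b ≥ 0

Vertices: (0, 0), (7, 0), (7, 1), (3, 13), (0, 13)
Evaluating z = -4a + 5b at each vertex:
  (0, 0): z = 0
  (7, 0): z = -28
  (7, 1): z = -23
  (3, 13): z = 53
  (0, 13): z = 65

The smallest value is z = -28, attained at (7, 0).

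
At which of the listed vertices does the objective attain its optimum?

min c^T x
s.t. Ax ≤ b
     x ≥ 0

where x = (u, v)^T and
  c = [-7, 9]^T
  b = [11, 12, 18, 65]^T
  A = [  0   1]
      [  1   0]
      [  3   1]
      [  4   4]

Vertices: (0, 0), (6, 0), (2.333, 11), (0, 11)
Evaluating z = -7u + 9v at each vertex:
  (0, 0): z = 0
  (6, 0): z = -42
  (2.333, 11): z = 82.67
  (0, 11): z = 99

The smallest value is z = -42, attained at (6, 0).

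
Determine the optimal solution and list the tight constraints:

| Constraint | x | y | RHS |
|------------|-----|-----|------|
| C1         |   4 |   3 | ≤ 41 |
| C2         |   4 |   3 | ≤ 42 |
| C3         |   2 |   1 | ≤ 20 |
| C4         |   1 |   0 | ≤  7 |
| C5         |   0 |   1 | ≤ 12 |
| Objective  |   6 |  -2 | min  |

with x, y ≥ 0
Optimal: x = 0, y = 12
Slack at optimum:
  C1: slack = 5
  C2: slack = 6
  C3: slack = 8
  C4: slack = 7
  C5: slack = 0 (binding)
  x ≥ 0: x = 0 (binding)
  y ≥ 0: y = 12
Binding constraints: C5, x ≥ 0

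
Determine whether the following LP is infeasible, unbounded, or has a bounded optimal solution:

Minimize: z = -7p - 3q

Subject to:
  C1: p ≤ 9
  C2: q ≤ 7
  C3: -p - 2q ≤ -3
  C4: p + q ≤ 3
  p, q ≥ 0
The point (3, 0) satisfies every constraint, so the LP is feasible; the constraints give p ≤ 9 and q ≤ 7, which with p, q ≥ 0 keep the feasible region inside a bounded box. A feasible, bounded LP attains a finite optimum at a vertex.

Evaluating z = -7p - 3q at each vertex:
  (3, 0): z = -21
  (0, 3): z = -9
  (0, 1.5): z = -4.5

The LP has an optimal solution: (3, 0) with z = -21.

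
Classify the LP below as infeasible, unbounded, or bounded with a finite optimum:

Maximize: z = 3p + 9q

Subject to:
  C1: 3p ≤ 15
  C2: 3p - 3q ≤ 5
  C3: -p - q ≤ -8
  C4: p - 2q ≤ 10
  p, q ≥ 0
Feasible point: (0, 8) satisfies every constraint, so the LP is feasible.
Direction d = (0, 1): for each constraint row a, a·d ≤ 0 —
  (3)(0) + (0)(1) = 0 ≤ 0
  (3)(0) + (-3)(1) = -3 ≤ 0
  (-1)(0) + (-1)(1) = -1 ≤ 0
  (1)(0) + (-2)(1) = -2 ≤ 0
and d ≥ 0, so (0, 8) + t·d stays feasible for every t ≥ 0. Along this ray z = 3p + 9q changes by 9 per unit t, so z → +∞.

Unbounded: there is a feasible ray along which z → +∞.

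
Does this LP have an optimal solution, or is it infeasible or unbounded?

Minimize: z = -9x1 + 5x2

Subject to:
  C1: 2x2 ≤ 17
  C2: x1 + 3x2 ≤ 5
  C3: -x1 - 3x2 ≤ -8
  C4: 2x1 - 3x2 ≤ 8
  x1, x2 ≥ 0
C2 requires x1 + 3x2 ≤ 5, while C3 (-x1 - 3x2 ≤ -8) is equivalent to x1 + 3x2 ≥ 8. Together they would need 8 ≤ x1 + 3x2 ≤ 5, which is impossible since 8 > 5. No point satisfies all constraints.

The feasible region is empty; the LP is infeasible.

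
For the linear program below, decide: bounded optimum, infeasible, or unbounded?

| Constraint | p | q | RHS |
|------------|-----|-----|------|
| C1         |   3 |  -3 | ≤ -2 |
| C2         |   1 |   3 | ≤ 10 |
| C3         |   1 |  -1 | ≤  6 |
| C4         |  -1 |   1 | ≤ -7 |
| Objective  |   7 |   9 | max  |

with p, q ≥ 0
C3 requires p - q ≤ 6, while C4 (-p + q ≤ -7) is equivalent to p - q ≥ 7. Together they would need 7 ≤ p - q ≤ 6, which is impossible since 7 > 6. No point satisfies all constraints.

The feasible region is empty; the LP is infeasible.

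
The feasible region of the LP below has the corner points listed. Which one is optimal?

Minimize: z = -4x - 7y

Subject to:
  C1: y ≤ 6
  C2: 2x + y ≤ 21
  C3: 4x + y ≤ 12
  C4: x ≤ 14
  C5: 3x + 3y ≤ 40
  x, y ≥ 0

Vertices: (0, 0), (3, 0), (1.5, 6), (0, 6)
(1.5, 6) with z = -48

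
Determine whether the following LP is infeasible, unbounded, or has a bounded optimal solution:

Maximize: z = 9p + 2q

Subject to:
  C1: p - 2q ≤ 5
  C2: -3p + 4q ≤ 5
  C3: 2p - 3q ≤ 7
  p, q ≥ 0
Feasible point: (0, 0) satisfies every constraint, so the LP is feasible.
Direction d = (4, 3): for each constraint row a, a·d ≤ 0 —
  (1)(4) + (-2)(3) = -2 ≤ 0
  (-3)(4) + (4)(3) = 0 ≤ 0
  (2)(4) + (-3)(3) = -1 ≤ 0
and d ≥ 0, so (0, 0) + t·d stays feasible for every t ≥ 0. Along this ray z = 9p + 2q changes by 42 per unit t, so z → +∞.

The LP is unbounded; z can be made arbitrarily large.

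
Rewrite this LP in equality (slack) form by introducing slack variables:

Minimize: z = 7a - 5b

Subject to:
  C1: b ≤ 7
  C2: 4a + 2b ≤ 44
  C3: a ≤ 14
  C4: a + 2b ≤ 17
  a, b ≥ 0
min z = 7a - 5b

s.t.
  b + s1 = 7
  4a + 2b + s2 = 44
  a + s3 = 14
  a + 2b + s4 = 17
  a, b, s1, s2, s3, s4 ≥ 0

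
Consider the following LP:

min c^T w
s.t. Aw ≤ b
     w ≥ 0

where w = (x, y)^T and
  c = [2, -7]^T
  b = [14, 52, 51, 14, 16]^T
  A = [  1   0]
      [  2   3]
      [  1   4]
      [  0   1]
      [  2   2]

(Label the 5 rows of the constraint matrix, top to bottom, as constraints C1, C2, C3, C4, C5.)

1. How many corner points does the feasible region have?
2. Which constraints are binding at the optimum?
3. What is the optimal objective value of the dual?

1. 3
2. C5, x ≥ 0
3. -56 (by strong duality, equal to the primal optimum)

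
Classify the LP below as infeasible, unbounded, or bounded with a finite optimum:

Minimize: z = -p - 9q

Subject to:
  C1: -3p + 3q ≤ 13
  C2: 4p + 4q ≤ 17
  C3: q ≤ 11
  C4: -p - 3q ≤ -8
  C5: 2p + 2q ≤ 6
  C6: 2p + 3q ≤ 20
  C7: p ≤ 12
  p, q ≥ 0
The point (0, 3) satisfies every constraint, so the LP is feasible; the constraints give p ≤ 12 and q ≤ 11, which with p, q ≥ 0 keep the feasible region inside a bounded box. A feasible, bounded LP attains a finite optimum at a vertex.

Bounded optimum: z* = -27 at (0, 3).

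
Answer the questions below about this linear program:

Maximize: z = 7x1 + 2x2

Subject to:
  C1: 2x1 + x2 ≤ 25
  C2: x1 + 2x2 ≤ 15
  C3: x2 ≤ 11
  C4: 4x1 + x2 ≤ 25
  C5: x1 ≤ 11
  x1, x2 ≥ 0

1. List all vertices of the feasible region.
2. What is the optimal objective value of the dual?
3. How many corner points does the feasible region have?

1. (0, 0), (6.25, 0), (5, 5), (0, 7.5)
2. 45 (by strong duality, equal to the primal optimum)
3. 4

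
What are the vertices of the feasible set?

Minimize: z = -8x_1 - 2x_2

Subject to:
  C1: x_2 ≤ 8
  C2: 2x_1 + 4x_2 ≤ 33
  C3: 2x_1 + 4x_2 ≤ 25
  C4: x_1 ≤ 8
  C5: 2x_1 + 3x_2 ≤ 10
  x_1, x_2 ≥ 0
Each vertex is the intersection of two constraint boundaries that also satisfies all remaining constraints:
  x_1 = 0 and x_2 = 0 → (0, 0)
  2x_1 + 3x_2 = 10 and x_2 = 0 → (5, 0)
  2x_1 + 3x_2 = 10 and x_1 = 0 → (0, 3.333)

Vertices: (0, 0), (5, 0), (0, 3.333)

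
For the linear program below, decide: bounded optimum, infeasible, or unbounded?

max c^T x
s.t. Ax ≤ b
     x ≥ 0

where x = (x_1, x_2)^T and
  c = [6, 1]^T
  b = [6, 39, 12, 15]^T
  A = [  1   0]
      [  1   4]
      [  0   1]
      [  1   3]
The point (6, 3) satisfies every constraint, so the LP is feasible; the constraints give x_1 ≤ 6 and x_2 ≤ 12, which with x_1, x_2 ≥ 0 keep the feasible region inside a bounded box. A feasible, bounded LP attains a finite optimum at a vertex.

Evaluating z = 6x_1 + x_2 at each vertex:
  (0, 0): z = 0
  (6, 0): z = 36
  (6, 3): z = 39
  (0, 5): z = 5

Bounded optimum: z* = 39 at (6, 3).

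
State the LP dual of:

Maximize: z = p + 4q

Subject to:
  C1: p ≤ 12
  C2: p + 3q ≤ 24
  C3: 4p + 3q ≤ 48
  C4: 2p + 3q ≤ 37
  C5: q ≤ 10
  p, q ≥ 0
Minimize: z = 12y1 + 24y2 + 48y3 + 37y4 + 10y5

Subject to:
  C1: -y1 - y2 - 4y3 - 2y4 ≤ -1
  C2: -3y2 - 3y3 - 3y4 - y5 ≤ -4
  y1, y2, y3, y4, y5 ≥ 0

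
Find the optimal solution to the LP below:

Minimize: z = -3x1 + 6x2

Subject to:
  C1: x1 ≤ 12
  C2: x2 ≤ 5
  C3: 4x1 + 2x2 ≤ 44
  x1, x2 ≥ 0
Each vertex is the intersection of two constraint boundaries that also satisfies all remaining constraints:
  x1 = 0 and x2 = 0 → (0, 0)
  4x1 + 2x2 = 44 and x2 = 0 → (11, 0)
  x2 = 5 and 4x1 + 2x2 = 44 → (8.5, 5)
  x2 = 5 and x1 = 0 → (0, 5)

Evaluating z = -3x1 + 6x2 at each vertex:
  (0, 0): z = 0
  (11, 0): z = -33
  (8.5, 5): z = 4.5
  (0, 5): z = 30

The minimum is at (11, 0) with z = -33.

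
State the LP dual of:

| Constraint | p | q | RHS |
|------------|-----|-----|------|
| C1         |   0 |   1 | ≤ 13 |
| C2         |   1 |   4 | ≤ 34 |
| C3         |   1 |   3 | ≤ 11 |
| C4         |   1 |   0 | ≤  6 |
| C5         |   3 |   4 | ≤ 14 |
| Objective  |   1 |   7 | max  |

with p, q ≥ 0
Minimize: z = 13y1 + 34y2 + 11y3 + 6y4 + 14y5

Subject to:
  C1: -y2 - y3 - y4 - 3y5 ≤ -1
  C2: -y1 - 4y2 - 3y3 - 4y5 ≤ -7
  y1, y2, y3, y4, y5 ≥ 0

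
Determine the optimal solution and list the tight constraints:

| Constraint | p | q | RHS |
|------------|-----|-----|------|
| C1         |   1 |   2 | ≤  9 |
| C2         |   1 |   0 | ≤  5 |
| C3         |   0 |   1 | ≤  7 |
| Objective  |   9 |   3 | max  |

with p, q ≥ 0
Optimal: p = 5, q = 2
Binding: C1, C2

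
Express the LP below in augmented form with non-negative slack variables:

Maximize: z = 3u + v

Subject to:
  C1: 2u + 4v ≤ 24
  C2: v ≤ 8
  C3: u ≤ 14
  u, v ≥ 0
max z = 3u + v

s.t.
  2u + 4v + s1 = 24
  v + s2 = 8
  u + s3 = 14
  u, v, s1, s2, s3 ≥ 0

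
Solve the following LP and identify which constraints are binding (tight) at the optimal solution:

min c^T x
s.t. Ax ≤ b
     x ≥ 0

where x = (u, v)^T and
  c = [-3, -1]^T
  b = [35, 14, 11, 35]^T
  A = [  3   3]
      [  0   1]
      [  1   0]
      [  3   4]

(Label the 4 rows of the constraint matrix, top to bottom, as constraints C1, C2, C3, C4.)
Optimal: u = 11, v = 0.5
Slack at optimum:
  C1: slack = 0.5
  C2: slack = 13.5
  C3: slack = 0 (binding)
  C4: slack = 0 (binding)
  u ≥ 0: u = 11
  v ≥ 0: v = 0.5
Binding constraints: C3, C4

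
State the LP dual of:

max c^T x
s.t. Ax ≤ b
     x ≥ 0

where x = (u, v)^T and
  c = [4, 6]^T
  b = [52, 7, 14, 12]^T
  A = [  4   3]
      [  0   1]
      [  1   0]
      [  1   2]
Minimize: z = 52y1 + 7y2 + 14y3 + 12y4

Subject to:
  C1: -4y1 - y3 - y4 ≤ -4
  C2: -3y1 - y2 - 2y4 ≤ -6
  y1, y2, y3, y4 ≥ 0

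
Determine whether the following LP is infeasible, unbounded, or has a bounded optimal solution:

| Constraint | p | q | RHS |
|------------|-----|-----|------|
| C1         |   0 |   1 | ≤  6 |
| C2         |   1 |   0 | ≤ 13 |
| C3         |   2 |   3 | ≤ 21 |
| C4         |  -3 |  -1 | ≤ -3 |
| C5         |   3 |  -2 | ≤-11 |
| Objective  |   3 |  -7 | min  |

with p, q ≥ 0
The point (0, 6) satisfies every constraint, so the LP is feasible; the constraints give p ≤ 13 and q ≤ 6, which with p, q ≥ 0 keep the feasible region inside a bounded box. A feasible, bounded LP attains a finite optimum at a vertex.

Evaluating z = 3p - 7q at each vertex:
  (0, 5.5): z = -38.5
  (0.3333, 6): z = -41
  (0, 6): z = -42

The LP has an optimal solution: (0, 6) with z = -42.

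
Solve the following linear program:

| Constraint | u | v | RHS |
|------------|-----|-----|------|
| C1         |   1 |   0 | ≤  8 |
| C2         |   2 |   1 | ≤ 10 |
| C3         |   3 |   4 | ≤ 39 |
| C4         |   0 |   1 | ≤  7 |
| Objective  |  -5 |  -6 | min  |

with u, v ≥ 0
Each vertex is the intersection of two constraint boundaries that also satisfies all remaining constraints:
  u = 0 and v = 0 → (0, 0)
  2u + v = 10 and v = 0 → (5, 0)
  2u + v = 10 and v = 7 → (1.5, 7)
  v = 7 and u = 0 → (0, 7)

Evaluating z = -5u - 6v at each vertex:
  (0, 0): z = 0
  (5, 0): z = -25
  (1.5, 7): z = -49.5
  (0, 7): z = -42

The minimum is at (1.5, 7) with z = -49.5.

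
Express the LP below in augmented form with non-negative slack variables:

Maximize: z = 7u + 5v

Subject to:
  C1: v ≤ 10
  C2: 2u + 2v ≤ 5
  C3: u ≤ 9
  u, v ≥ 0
max z = 7u + 5v

s.t.
  v + s1 = 10
  2u + 2v + s2 = 5
  u + s3 = 9
  u, v, s1, s2, s3 ≥ 0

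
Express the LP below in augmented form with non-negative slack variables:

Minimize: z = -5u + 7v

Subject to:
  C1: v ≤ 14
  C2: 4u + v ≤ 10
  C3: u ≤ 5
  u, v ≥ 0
min z = -5u + 7v

s.t.
  v + s1 = 14
  4u + v + s2 = 10
  u + s3 = 5
  u, v, s1, s2, s3 ≥ 0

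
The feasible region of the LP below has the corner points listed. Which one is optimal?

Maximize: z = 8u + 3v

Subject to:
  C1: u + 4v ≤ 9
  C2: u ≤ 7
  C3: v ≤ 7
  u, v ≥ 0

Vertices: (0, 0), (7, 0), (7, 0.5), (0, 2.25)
(7, 0.5) with z = 57.5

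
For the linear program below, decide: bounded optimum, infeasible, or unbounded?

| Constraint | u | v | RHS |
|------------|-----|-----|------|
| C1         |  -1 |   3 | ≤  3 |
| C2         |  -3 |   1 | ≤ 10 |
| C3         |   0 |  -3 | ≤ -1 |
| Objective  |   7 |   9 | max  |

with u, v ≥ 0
Feasible point: (0, 1) satisfies every constraint, so the LP is feasible.
Direction d = (1, 0): for each constraint row a, a·d ≤ 0 —
  (-1)(1) + (3)(0) = -1 ≤ 0
  (-3)(1) + (1)(0) = -3 ≤ 0
  (0)(1) + (-3)(0) = 0 ≤ 0
and d ≥ 0, so (0, 1) + t·d stays feasible for every t ≥ 0. Along this ray z = 7u + 9v changes by 7 per unit t, so z → +∞.

Unbounded: there is a feasible ray along which z → +∞.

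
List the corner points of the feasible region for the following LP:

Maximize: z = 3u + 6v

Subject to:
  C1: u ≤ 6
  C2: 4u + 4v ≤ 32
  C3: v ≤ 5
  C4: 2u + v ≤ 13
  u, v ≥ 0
Each vertex is the intersection of two constraint boundaries that also satisfies all remaining constraints:
  u = 0 and v = 0 → (0, 0)
  u = 6 and v = 0 → (6, 0)
  u = 6 and 2u + v = 13 → (6, 1)
  4u + 4v = 32 and 2u + v = 13 → (5, 3)
  4u + 4v = 32 and v = 5 → (3, 5)
  v = 5 and u = 0 → (0, 5)

Vertices: (0, 0), (6, 0), (6, 1), (5, 3), (3, 5), (0, 5)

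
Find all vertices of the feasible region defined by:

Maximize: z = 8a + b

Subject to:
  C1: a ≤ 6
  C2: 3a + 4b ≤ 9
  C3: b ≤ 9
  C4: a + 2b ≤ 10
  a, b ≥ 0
Each vertex is the intersection of two constraint boundaries that also satisfies all remaining constraints:
  a = 0 and b = 0 → (0, 0)
  3a + 4b = 9 and b = 0 → (3, 0)
  3a + 4b = 9 and a = 0 → (0, 2.25)

Vertices: (0, 0), (3, 0), (0, 2.25)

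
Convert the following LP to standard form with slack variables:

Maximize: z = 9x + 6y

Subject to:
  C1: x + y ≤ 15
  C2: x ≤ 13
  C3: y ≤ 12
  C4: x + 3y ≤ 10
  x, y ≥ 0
max z = 9x + 6y

s.t.
  x + y + s1 = 15
  x + s2 = 13
  y + s3 = 12
  x + 3y + s4 = 10
  x, y, s1, s2, s3, s4 ≥ 0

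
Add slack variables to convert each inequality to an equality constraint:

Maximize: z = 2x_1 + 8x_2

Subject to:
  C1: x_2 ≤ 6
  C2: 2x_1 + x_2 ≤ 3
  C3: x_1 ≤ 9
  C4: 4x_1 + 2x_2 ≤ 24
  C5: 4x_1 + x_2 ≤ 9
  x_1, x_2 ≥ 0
max z = 2x_1 + 8x_2

s.t.
  x_2 + s1 = 6
  2x_1 + x_2 + s2 = 3
  x_1 + s3 = 9
  4x_1 + 2x_2 + s4 = 24
  4x_1 + x_2 + s5 = 9
  x_1, x_2, s1, s2, s3, s4, s5 ≥ 0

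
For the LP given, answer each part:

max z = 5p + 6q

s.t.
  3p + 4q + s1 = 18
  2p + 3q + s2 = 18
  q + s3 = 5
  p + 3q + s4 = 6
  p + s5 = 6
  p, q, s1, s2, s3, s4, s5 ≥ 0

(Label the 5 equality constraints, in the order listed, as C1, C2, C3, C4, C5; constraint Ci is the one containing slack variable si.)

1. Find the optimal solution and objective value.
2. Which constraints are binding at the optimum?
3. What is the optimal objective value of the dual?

1. p = 6, q = 0, z = 30
2. C1, C4, C5, q ≥ 0
3. 30 (by strong duality, equal to the primal optimum)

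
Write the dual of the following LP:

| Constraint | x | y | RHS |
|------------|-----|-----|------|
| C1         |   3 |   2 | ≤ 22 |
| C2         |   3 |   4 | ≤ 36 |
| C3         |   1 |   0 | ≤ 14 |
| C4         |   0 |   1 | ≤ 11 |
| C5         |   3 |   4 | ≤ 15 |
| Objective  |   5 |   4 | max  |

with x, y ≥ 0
Minimize: z = 22y1 + 36y2 + 14y3 + 11y4 + 15y5

Subject to:
  C1: -3y1 - 3y2 - y3 - 3y5 ≤ -5
  C2: -2y1 - 4y2 - y4 - 4y5 ≤ -4
  y1, y2, y3, y4, y5 ≥ 0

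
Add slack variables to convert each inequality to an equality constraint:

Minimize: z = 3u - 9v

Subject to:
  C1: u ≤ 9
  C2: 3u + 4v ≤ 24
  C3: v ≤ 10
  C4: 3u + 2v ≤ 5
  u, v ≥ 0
min z = 3u - 9v

s.t.
  u + s1 = 9
  3u + 4v + s2 = 24
  v + s3 = 10
  3u + 2v + s4 = 5
  u, v, s1, s2, s3, s4 ≥ 0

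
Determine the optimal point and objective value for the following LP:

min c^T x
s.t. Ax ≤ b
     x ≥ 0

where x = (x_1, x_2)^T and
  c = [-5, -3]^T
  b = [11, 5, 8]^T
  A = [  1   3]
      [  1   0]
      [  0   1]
Each vertex is the intersection of two constraint boundaries that also satisfies all remaining constraints:
  x_1 = 0 and x_2 = 0 → (0, 0)
  x_1 = 5 and x_2 = 0 → (5, 0)
  x_1 + 3x_2 = 11 and x_1 = 5 → (5, 2)
  x_1 + 3x_2 = 11 and x_1 = 0 → (0, 3.667)

Evaluating z = -5x_1 - 3x_2 at each vertex:
  (0, 0): z = 0
  (5, 0): z = -25
  (5, 2): z = -31
  (0, 3.667): z = -11

The minimum is at (5, 2) with z = -31.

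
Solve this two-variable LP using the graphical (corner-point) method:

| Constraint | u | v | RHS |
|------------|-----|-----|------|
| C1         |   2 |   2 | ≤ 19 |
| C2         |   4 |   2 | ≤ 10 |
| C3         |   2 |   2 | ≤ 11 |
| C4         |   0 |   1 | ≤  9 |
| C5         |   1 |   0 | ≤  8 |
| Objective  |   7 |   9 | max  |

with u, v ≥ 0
Each vertex is the intersection of two constraint boundaries that also satisfies all remaining constraints:
  u = 0 and v = 0 → (0, 0)
  4u + 2v = 10 and v = 0 → (2.5, 0)
  4u + 2v = 10 and u = 0 → (0, 5)

Evaluating z = 7u + 9v at each vertex:
  (0, 0): z = 0
  (2.5, 0): z = 17.5
  (0, 5): z = 45

The maximum is at (0, 5) with z = 45.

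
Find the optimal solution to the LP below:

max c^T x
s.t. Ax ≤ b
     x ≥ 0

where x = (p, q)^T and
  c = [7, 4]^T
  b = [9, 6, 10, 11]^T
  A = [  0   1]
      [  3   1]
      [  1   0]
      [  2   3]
Each vertex is the intersection of two constraint boundaries that also satisfies all remaining constraints:
  p = 0 and q = 0 → (0, 0)
  3p + q = 6 and q = 0 → (2, 0)
  3p + q = 6 and 2p + 3q = 11 → (1, 3)
  2p + 3q = 11 and p = 0 → (0, 3.667)

Evaluating z = 7p + 4q at each vertex:
  (0, 0): z = 0
  (2, 0): z = 14
  (1, 3): z = 19
  (0, 3.667): z = 14.67

The maximum is at (1, 3) with z = 19.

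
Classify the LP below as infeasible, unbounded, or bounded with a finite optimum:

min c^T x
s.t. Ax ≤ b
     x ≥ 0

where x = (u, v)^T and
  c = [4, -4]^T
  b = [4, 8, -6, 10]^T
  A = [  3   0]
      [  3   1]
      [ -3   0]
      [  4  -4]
One constraint requires 3u ≤ 4, while the constraint -3u ≤ -6 is equivalent to 3u ≥ 6. Together they would need 6 ≤ 3u ≤ 4, which is impossible since 6 > 4. No point satisfies all constraints.

Infeasible — the constraint set is empty.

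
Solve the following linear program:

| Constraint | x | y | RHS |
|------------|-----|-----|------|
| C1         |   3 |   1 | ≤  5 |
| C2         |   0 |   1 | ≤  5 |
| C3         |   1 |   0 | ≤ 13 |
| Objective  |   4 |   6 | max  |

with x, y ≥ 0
x = 0, y = 5, z = 30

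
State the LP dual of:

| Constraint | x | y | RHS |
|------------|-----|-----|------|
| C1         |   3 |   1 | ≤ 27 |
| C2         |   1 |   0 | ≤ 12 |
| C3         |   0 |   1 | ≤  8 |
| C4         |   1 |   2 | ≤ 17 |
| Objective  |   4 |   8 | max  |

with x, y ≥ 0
Minimize: z = 27y1 + 12y2 + 8y3 + 17y4

Subject to:
  C1: -3y1 - y2 - y4 ≤ -4
  C2: -y1 - y3 - 2y4 ≤ -8
  y1, y2, y3, y4 ≥ 0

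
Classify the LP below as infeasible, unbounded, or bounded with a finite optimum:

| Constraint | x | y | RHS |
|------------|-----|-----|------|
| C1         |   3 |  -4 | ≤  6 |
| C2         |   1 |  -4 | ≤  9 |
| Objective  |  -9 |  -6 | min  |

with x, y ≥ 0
Feasible point: (0, 0) satisfies every constraint, so the LP is feasible.
Direction d = (0, 1): for each constraint row a, a·d ≤ 0 —
  (3)(0) + (-4)(1) = -4 ≤ 0
  (1)(0) + (-4)(1) = -4 ≤ 0
and d ≥ 0, so (0, 0) + t·d stays feasible for every t ≥ 0. Along this ray z = -9x - 6y changes by -6 per unit t, so z → −∞.

Unbounded: there is a feasible ray along which z → −∞.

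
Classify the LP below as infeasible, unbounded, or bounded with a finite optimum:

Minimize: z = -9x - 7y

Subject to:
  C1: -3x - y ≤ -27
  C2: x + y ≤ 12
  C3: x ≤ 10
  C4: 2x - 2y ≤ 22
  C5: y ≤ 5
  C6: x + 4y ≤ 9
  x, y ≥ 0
The point (9, 0) satisfies every constraint, so the LP is feasible; the constraints give x ≤ 10 and y ≤ 5, which with x, y ≥ 0 keep the feasible region inside a bounded box. A feasible, bounded LP attains a finite optimum at a vertex.

Evaluating z = -9x - 7y at each vertex:
  (9, 0): z = -81

Feasible with finite optimum z* = -81 at (9, 0).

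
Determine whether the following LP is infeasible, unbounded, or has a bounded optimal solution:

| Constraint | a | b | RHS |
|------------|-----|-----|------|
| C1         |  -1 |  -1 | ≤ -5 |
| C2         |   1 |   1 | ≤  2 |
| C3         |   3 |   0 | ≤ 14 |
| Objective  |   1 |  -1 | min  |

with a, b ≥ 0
C2 requires a + b ≤ 2, while C1 (-a - b ≤ -5) is equivalent to a + b ≥ 5. Together they would need 5 ≤ a + b ≤ 2, which is impossible since 5 > 2. No point satisfies all constraints.

The feasible region is empty; the LP is infeasible.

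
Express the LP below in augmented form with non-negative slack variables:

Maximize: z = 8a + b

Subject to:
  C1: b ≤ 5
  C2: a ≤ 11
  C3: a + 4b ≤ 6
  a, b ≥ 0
max z = 8a + b

s.t.
  b + s1 = 5
  a + s2 = 11
  a + 4b + s3 = 6
  a, b, s1, s2, s3 ≥ 0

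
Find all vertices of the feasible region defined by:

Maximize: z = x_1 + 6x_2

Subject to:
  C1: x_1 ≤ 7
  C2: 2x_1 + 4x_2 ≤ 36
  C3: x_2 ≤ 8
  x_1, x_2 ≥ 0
Each vertex is the intersection of two constraint boundaries that also satisfies all remaining constraints:
  x_1 = 0 and x_2 = 0 → (0, 0)
  x_1 = 7 and x_2 = 0 → (7, 0)
  x_1 = 7 and 2x_1 + 4x_2 = 36 → (7, 5.5)
  2x_1 + 4x_2 = 36 and x_2 = 8 → (2, 8)
  x_2 = 8 and x_1 = 0 → (0, 8)

Vertices: (0, 0), (7, 0), (7, 5.5), (2, 8), (0, 8)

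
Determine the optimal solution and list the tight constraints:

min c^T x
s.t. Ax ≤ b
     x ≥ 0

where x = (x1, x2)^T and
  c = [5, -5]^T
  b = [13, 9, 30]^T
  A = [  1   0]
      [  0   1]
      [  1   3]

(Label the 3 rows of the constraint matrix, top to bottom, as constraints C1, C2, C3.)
Optimal: x1 = 0, x2 = 9
Slack at optimum:
  C1: slack = 13
  C2: slack = 0 (binding)
  C3: slack = 3
  x1 ≥ 0: x1 = 0 (binding)
  x2 ≥ 0: x2 = 9
Binding constraints: C2, x1 ≥ 0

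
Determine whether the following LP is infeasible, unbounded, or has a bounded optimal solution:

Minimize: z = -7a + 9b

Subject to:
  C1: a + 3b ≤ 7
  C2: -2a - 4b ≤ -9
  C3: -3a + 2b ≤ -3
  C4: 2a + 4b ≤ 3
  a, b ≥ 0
C4 requires 2a + 4b ≤ 3, while C2 (-2a - 4b ≤ -9) is equivalent to 2a + 4b ≥ 9. Together they would need 9 ≤ 2a + 4b ≤ 3, which is impossible since 9 > 3. No point satisfies all constraints.

Infeasible — the constraint set is empty.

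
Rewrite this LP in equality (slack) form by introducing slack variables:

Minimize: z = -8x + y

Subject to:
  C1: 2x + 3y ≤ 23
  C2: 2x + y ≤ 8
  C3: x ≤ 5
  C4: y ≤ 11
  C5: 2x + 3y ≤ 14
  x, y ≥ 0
min z = -8x + y

s.t.
  2x + 3y + s1 = 23
  2x + y + s2 = 8
  x + s3 = 5
  y + s4 = 11
  2x + 3y + s5 = 14
  x, y, s1, s2, s3, s4, s5 ≥ 0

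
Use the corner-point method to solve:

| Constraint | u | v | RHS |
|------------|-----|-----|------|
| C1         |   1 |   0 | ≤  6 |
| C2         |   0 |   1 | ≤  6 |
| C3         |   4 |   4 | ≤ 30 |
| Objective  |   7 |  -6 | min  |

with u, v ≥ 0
Each vertex is the intersection of two constraint boundaries that also satisfies all remaining constraints:
  u = 0 and v = 0 → (0, 0)
  u = 6 and v = 0 → (6, 0)
  u = 6 and 4u + 4v = 30 → (6, 1.5)
  v = 6 and 4u + 4v = 30 → (1.5, 6)
  v = 6 and u = 0 → (0, 6)

Evaluating z = 7u - 6v at each vertex:
  (0, 0): z = 0
  (6, 0): z = 42
  (6, 1.5): z = 33
  (1.5, 6): z = -25.5
  (0, 6): z = -36

The minimum is at (0, 6) with z = -36.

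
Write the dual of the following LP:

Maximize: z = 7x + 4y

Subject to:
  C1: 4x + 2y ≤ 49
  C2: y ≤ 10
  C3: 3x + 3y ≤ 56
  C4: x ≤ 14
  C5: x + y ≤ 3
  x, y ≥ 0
Minimize: z = 49y1 + 10y2 + 56y3 + 14y4 + 3y5

Subject to:
  C1: -4y1 - 3y3 - y4 - y5 ≤ -7
  C2: -2y1 - y2 - 3y3 - y5 ≤ -4
  y1, y2, y3, y4, y5 ≥ 0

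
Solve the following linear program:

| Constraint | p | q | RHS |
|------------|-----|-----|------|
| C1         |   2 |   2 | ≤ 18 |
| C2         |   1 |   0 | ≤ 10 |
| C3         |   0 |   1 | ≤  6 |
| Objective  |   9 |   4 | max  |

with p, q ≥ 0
Each vertex is the intersection of two constraint boundaries that also satisfies all remaining constraints:
  p = 0 and q = 0 → (0, 0)
  2p + 2q = 18 and q = 0 → (9, 0)
  2p + 2q = 18 and q = 6 → (3, 6)
  q = 6 and p = 0 → (0, 6)

Evaluating z = 9p + 4q at each vertex:
  (0, 0): z = 0
  (9, 0): z = 81
  (3, 6): z = 51
  (0, 6): z = 24

The maximum is at (9, 0) with z = 81.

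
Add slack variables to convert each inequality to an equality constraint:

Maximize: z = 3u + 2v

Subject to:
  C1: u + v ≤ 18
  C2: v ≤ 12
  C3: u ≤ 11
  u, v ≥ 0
max z = 3u + 2v

s.t.
  u + v + s1 = 18
  v + s2 = 12
  u + s3 = 11
  u, v, s1, s2, s3 ≥ 0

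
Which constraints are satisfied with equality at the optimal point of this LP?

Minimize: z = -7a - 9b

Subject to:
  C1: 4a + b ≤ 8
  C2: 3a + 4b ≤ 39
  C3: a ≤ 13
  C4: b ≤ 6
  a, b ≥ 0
Optimal: a = 0.5, b = 6
Binding: C1, C4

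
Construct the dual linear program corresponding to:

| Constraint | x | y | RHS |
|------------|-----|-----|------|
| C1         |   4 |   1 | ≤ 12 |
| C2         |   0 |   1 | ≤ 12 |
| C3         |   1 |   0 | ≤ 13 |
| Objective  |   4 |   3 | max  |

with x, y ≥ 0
Minimize: z = 12y1 + 12y2 + 13y3

Subject to:
  C1: -4y1 - y3 ≤ -4
  C2: -y1 - y2 ≤ -3
  y1, y2, y3 ≥ 0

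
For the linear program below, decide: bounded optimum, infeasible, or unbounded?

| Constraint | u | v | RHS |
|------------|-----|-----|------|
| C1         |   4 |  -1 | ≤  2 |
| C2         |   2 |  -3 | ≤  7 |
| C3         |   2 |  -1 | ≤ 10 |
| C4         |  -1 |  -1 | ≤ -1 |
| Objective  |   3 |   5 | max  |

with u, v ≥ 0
Feasible point: (0, 1) satisfies every constraint, so the LP is feasible.
Direction d = (0, 1): for each constraint row a, a·d ≤ 0 —
  (4)(0) + (-1)(1) = -1 ≤ 0
  (2)(0) + (-3)(1) = -3 ≤ 0
  (2)(0) + (-1)(1) = -1 ≤ 0
  (-1)(0) + (-1)(1) = -1 ≤ 0
and d ≥ 0, so (0, 1) + t·d stays feasible for every t ≥ 0. Along this ray z = 3u + 5v changes by 5 per unit t, so z → +∞.

The LP is unbounded; z can be made arbitrarily large.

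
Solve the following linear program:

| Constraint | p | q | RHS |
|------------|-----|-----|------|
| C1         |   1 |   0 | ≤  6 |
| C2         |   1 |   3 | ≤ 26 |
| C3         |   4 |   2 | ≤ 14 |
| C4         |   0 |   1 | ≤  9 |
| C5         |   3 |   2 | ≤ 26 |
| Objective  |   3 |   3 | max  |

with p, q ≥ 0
Each vertex is the intersection of two constraint boundaries that also satisfies all remaining constraints:
  p = 0 and q = 0 → (0, 0)
  4p + 2q = 14 and q = 0 → (3.5, 0)
  4p + 2q = 14 and p = 0 → (0, 7)

Evaluating z = 3p + 3q at each vertex:
  (0, 0): z = 0
  (3.5, 0): z = 10.5
  (0, 7): z = 21

The maximum is at (0, 7) with z = 21.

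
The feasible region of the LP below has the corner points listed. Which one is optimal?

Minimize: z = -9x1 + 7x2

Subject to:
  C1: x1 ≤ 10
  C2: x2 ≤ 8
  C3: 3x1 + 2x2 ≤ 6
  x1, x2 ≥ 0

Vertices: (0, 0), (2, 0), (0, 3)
Evaluating z = -9x1 + 7x2 at each vertex:
  (0, 0): z = 0
  (2, 0): z = -18
  (0, 3): z = 21

The smallest value is z = -18, attained at (2, 0).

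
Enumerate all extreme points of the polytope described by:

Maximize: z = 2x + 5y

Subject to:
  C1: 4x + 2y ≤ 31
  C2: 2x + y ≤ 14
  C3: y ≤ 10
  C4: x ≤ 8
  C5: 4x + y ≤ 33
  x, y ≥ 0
Each vertex is the intersection of two constraint boundaries that also satisfies all remaining constraints:
  x = 0 and y = 0 → (0, 0)
  2x + y = 14 and y = 0 → (7, 0)
  2x + y = 14 and y = 10 → (2, 10)
  y = 10 and x = 0 → (0, 10)

Vertices: (0, 0), (7, 0), (2, 10), (0, 10)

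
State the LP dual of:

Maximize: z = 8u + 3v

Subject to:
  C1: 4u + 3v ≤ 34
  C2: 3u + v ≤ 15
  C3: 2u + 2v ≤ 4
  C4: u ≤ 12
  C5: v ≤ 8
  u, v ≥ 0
Minimize: z = 34y1 + 15y2 + 4y3 + 12y4 + 8y5

Subject to:
  C1: -4y1 - 3y2 - 2y3 - y4 ≤ -8
  C2: -3y1 - y2 - 2y3 - y5 ≤ -3
  y1, y2, y3, y4, y5 ≥ 0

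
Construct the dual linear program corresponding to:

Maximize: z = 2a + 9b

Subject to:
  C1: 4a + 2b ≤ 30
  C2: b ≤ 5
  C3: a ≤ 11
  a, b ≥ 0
Minimize: z = 30y1 + 5y2 + 11y3

Subject to:
  C1: -4y1 - y3 ≤ -2
  C2: -2y1 - y2 ≤ -9
  y1, y2, y3 ≥ 0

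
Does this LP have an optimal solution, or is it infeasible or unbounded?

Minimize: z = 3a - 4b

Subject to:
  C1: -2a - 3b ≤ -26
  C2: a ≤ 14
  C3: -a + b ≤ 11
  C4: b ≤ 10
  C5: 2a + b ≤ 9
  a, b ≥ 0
The point (0, 9) satisfies every constraint, so the LP is feasible; the constraints give a ≤ 14 and b ≤ 10, which with a, b ≥ 0 keep the feasible region inside a bounded box. A feasible, bounded LP attains a finite optimum at a vertex.

Evaluating z = 3a - 4b at each vertex:
  (0, 8.667): z = -34.67
  (0.25, 8.5): z = -33.25
  (0, 9): z = -36

The LP has an optimal solution: (0, 9) with z = -36.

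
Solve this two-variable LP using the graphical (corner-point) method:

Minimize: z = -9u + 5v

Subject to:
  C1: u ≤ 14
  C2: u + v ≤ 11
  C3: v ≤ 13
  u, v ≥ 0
Each vertex is the intersection of two constraint boundaries that also satisfies all remaining constraints:
  u = 0 and v = 0 → (0, 0)
  u + v = 11 and v = 0 → (11, 0)
  u + v = 11 and u = 0 → (0, 11)

Evaluating z = -9u + 5v at each vertex:
  (0, 0): z = 0
  (11, 0): z = -99
  (0, 11): z = 55

The minimum is at (11, 0) with z = -99.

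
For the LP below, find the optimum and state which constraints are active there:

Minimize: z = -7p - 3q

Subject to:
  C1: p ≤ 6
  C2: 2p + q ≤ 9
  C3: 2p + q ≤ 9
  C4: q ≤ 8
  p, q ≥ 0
Optimal: p = 4.5, q = 0
Slack at optimum:
  C1: slack = 1.5
  C2: slack = 0 (binding)
  C3: slack = 0 (binding)
  C4: slack = 8
  p ≥ 0: p = 4.5
  q ≥ 0: q = 0 (binding)
Binding constraints: C2, C3, q ≥ 0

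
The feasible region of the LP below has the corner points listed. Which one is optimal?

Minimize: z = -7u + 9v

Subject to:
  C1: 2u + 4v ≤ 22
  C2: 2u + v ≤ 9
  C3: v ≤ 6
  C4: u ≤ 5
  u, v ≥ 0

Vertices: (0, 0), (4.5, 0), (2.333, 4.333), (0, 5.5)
(4.5, 0) with z = -31.5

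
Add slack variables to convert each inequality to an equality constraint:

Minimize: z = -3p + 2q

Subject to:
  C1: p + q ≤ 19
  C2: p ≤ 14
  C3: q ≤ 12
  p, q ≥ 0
min z = -3p + 2q

s.t.
  p + q + s1 = 19
  p + s2 = 14
  q + s3 = 12
  p, q, s1, s2, s3 ≥ 0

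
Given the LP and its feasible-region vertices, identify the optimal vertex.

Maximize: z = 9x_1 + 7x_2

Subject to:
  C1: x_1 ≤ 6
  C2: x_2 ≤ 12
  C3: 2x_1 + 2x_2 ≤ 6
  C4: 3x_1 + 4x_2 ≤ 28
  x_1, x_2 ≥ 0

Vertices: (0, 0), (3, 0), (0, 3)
Evaluating z = 9x_1 + 7x_2 at each vertex:
  (0, 0): z = 0
  (3, 0): z = 27
  (0, 3): z = 21

The largest value is z = 27, attained at (3, 0).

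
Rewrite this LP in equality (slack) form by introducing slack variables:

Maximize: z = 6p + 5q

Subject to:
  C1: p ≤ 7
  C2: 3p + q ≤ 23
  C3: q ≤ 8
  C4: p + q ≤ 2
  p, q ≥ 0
max z = 6p + 5q

s.t.
  p + s1 = 7
  3p + q + s2 = 23
  q + s3 = 8
  p + q + s4 = 2
  p, q, s1, s2, s3, s4 ≥ 0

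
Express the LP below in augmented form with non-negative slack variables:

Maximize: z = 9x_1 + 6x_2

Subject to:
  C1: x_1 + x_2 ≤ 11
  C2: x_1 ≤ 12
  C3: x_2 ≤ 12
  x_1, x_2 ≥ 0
max z = 9x_1 + 6x_2

s.t.
  x_1 + x_2 + s1 = 11
  x_1 + s2 = 12
  x_2 + s3 = 12
  x_1, x_2, s1, s2, s3 ≥ 0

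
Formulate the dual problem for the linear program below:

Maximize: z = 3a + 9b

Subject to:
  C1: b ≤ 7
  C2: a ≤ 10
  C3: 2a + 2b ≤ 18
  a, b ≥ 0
Minimize: z = 7y1 + 10y2 + 18y3

Subject to:
  C1: -y2 - 2y3 ≤ -3
  C2: -y1 - 2y3 ≤ -9
  y1, y2, y3 ≥ 0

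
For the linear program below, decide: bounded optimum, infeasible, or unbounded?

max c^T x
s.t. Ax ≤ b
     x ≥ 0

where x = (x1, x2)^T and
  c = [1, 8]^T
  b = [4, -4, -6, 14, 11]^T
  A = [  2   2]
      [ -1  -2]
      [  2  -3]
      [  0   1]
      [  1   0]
The point (0, 2) satisfies every constraint, so the LP is feasible; the constraints give x1 ≤ 11 and x2 ≤ 14, which with x1, x2 ≥ 0 keep the feasible region inside a bounded box. A feasible, bounded LP attains a finite optimum at a vertex.

Evaluating z = x1 + 8x2 at each vertex:
  (0, 2): z = 16

Bounded optimum: z* = 16 at (0, 2).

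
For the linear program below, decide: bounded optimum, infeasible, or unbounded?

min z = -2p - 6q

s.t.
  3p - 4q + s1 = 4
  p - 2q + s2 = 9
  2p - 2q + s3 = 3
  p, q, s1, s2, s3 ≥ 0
Feasible point: (0, 0) satisfies every constraint, so the LP is feasible.
Direction d = (0, 1): for each constraint row a, a·d ≤ 0 —
  (3)(0) + (-4)(1) = -4 ≤ 0
  (1)(0) + (-2)(1) = -2 ≤ 0
  (2)(0) + (-2)(1) = -2 ≤ 0
and d ≥ 0, so (0, 0) + t·d stays feasible for every t ≥ 0. Along this ray z = -2p - 6q changes by -6 per unit t, so z → −∞.

Unbounded: there is a feasible ray along which z → −∞.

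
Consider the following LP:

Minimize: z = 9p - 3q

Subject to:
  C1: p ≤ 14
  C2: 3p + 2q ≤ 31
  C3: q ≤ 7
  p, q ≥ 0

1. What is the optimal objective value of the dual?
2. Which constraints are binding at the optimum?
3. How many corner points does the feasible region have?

1. -21 (by strong duality, equal to the primal optimum)
2. C3, p ≥ 0
3. 4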